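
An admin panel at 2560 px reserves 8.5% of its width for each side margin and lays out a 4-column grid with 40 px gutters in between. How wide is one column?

Margins: 8.5% × 2560 = 217.6 px each, so content = 2560 − 435.2 = 2124.8 px.
4c + 3·40 = 2124.8 → 4c = 2004.8 → c = 501.2 px.

501.2 px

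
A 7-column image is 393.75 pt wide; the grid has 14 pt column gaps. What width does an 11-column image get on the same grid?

7c + 6·14 = 393.75 → 7c = 309.75 → c = 44.25 pt.
11-column span = 11·44.25 + 10·14 = 626.75 pt.

626.75 pt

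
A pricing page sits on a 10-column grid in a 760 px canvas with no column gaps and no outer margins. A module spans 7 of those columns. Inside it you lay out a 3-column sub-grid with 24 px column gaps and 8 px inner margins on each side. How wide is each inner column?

760 / 10 = 76 px per column.
With no column gaps, 7 columns span 7·76 = 532 px.
Inner content = 532 − 2·8 = 516 px.
3 columns + 2 column gaps: 3d + 2·24 = 516.
3d = 516 − 48 = 468, so d = 156 px.

156 px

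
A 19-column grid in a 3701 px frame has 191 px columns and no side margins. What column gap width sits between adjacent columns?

4 px

19 columns take 19·191 = 3629 px; remaining 72 splits into 18 column gaps.
g = 72 / 18 = 4 px.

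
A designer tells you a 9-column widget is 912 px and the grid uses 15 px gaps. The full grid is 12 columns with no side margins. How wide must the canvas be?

Subtracting 8 gaps of 15 leaves 792 for 9 columns, so c = 88 px.
Canvas = 12·88 + 11·15 = 1056 + 165 = 1221 px.

1221 px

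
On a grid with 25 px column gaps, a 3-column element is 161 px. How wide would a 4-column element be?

223 px

3 columns + 2 column gaps: 3c + 2·25 = 161.
3c = 161 − 50 = 111, so c = 37 px.
4 columns plus 3 column gaps: 148 + 75 = 223 px.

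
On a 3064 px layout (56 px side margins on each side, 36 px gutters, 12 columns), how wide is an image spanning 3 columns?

Subtract both margins: 3064 − 2·56 = 2952 px.
Subtracting 11 gutters of 36 leaves 2556 for 12 columns, so c = 213 px.
Span of 3: 3·213 + 2·36 = 639 + 72 = 711 px.

711 px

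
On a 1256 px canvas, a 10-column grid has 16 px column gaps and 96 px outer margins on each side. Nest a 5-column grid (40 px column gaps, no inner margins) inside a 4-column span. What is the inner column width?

51.2 px

Take off 192 px of margins, leaving 1064 px.
10c + 9·16 = 1064 → 10c = 920 → c = 92 px.
4-column span = 4·92 + 3·16 = 416 px.
416 − 4·40 = 256; ÷5 gives d = 51.2 px.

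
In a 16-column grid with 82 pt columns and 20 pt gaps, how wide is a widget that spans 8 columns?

796 pt

Span of 8: 8·82 + 7·20 = 656 + 140 = 796 pt.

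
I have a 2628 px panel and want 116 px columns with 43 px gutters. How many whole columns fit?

16 columns

16 columns: 16·116 + 15·43 = 2501 px ≤ 2628.
17 columns: 2660 px > 2628. So 16.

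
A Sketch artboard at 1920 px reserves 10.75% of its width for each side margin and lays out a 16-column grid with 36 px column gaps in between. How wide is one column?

Each margin = 10.75% of 1920 = 206.4 px; content = 1920 − 2·206.4 = 1507.2 px.
16c + 15·36 = 1507.2 → 16c = 967.2 → c = 60.45 px.

60.45 px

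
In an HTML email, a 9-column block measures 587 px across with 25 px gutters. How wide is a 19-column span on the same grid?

9 columns + 8 gutters: 9c + 8·25 = 587.
9c = 587 − 200 = 387, so c = 43 px.
19 columns plus 18 gutters: 817 + 450 = 1267 px.

1267 px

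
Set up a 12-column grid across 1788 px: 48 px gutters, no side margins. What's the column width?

12 columns + 11 gutters: 12c + 11·48 = 1788.
12c = 1788 − 528 = 1260, so c = 105 px.

105 px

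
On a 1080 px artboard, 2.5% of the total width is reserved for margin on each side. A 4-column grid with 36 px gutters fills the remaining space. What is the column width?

229.5 px

Margins: 2.5% × 1080 = 27 px each, so content = 1080 − 54 = 1026 px.
1026 − 3·36 = 918; ÷4 gives c = 229.5 px.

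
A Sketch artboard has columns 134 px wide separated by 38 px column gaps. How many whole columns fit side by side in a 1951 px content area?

11 columns

Each extra column adds 134 + 38 = 172 px.
(1951 + 38) / 172 = 11.56, so 11 columns fit.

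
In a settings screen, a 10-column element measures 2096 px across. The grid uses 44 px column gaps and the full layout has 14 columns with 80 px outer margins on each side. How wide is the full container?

10c + 9·44 = 2096 → 10c = 1700 → c = 170 px.
Container = 2·80 + 14·170 + 13·44 = 160 + 2380 + 572 = 3112 px.

3112 px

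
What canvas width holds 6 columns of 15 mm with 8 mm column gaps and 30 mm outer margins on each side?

190 mm

Total width: 2·30 + 6·15 + 5·8 = 190 mm.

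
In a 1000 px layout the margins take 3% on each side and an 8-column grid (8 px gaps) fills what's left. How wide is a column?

110.5 px

Each margin = 3% of 1000 = 30 px; content = 1000 − 2·30 = 940 px.
8c + 7·8 = 940 → 8c = 884 → c = 110.5 px.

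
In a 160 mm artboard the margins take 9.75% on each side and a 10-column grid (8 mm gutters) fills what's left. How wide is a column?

160 × (1 − 2·9.75%) = 160 × 80.5% = 128.8 mm for the columns.
Subtracting 9 gutters of 8 leaves 56.8 for 10 columns, so c = 5.68 mm.

5.68 mm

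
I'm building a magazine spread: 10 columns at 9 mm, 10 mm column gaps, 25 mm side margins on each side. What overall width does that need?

Layout = 2·25 + 10·9 + 9·10 = 50 + 90 + 90 = 230 mm.

230 mm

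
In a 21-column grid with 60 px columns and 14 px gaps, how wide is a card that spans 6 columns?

6-column span = 6·60 + 5·14 = 430 px.

430 px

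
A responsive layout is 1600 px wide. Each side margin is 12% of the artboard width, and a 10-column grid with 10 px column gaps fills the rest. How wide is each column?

112.6 px

Each margin = 12% of 1600 = 192 px; content = 1600 − 2·192 = 1216 px.
10c + 9·10 = 1216 → 10c = 1126 → c = 112.6 px.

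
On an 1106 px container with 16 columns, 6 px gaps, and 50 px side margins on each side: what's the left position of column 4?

239.75 px

Take off 100 px of margins, leaving 1006 px.
1006 − 15·6 = 916; ÷16 gives c = 57.25 px.
Column 4 starts at margin + 3·(column + gutter) = 50 + 3·63.25 = 239.75 px.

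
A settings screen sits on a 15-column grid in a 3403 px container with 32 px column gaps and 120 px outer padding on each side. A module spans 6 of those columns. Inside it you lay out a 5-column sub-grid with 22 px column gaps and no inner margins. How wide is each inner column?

231.6 px

Take off 240 px of margins, leaving 3163 px.
3163 − 14·32 = 2715; ÷15 gives c = 181 px.
6-column span = 6·181 + 5·32 = 1246 px.
1246 − 4·22 = 1158; ÷5 gives d = 231.6 px.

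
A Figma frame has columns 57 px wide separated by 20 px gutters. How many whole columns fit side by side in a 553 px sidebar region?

7 columns

Each extra column adds 57 + 20 = 77 px.
(553 + 20) / 77 = 7.44, so 7 columns fit.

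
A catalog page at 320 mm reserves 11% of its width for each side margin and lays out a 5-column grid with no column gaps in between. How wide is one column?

49.92 mm

320 × (1 − 2·11%) = 320 × 78% = 249.6 mm for the columns.
249.6 / 5 = 49.92 mm per column.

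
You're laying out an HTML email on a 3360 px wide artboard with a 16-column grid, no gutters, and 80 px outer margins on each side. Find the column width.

200 px

Inside the margins: 3360 − 160 = 3200 px.
3200 / 16 = 200 px per column.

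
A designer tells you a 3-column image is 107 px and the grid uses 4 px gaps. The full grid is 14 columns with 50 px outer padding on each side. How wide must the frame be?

Subtracting 2 gaps of 4 leaves 99 for 3 columns, so c = 33 px.
Frame = 2·50 + 14·33 + 13·4 = 100 + 462 + 52 = 614 px.

614 px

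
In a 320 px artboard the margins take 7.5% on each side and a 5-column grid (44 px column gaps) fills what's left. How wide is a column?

19.2 px

Each margin = 7.5% of 320 = 24 px; content = 320 − 2·24 = 272 px.
5c + 4·44 = 272 → 5c = 96 → c = 19.2 px.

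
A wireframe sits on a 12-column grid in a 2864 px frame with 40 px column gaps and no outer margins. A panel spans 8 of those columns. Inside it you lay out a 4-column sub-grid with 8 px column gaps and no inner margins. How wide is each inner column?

468 px

2864 − 11·40 = 2424; ÷12 gives c = 202 px.
Span of 8: 8·202 + 7·40 = 1616 + 280 = 1896 px.
4 columns + 3 column gaps: 4d + 3·8 = 1896.
4d = 1896 − 24 = 1872, so d = 468 px.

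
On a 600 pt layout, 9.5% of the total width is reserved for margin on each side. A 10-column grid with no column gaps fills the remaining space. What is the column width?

600 × (1 − 2·9.5%) = 600 × 81% = 486 pt for the columns.
486 / 10 = 48.6 pt per column.

48.6 pt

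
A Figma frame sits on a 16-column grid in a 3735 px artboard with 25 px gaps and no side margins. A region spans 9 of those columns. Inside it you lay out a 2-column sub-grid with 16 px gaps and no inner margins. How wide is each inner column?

16c + 15·25 = 3735 → 16c = 3360 → c = 210 px.
9-column span = 9·210 + 8·25 = 2090 px.
2d + 1·16 = 2090 → 2d = 2074 → d = 1037 px.

1037 px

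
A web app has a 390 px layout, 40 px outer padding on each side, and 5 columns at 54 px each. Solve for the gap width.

10 px

Inside the margins: 390 − 80 = 310 px.
Columns use 270 px, leaving 40 px across 4 gaps = 10 px each.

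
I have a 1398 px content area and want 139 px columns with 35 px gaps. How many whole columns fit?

8 columns

k columns need k·139 + (k−1)·35 = k·174 − 35.
k·174 − 35 ≤ 1398 → k ≤ 1433 / 174 ≈ 8.24, so k = 8.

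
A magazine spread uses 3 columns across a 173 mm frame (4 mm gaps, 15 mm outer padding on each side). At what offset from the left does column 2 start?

Content = 173 − 2·15 = 143 mm.
143 − 2·4 = 135; ÷3 gives c = 45 mm.
Column 2 starts at margin + 1·(column + gutter) = 15 + 1·49 = 64 mm.

64 mm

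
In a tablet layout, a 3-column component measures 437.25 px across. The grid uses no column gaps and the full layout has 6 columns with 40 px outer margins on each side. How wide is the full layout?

954.5 px

3c = 437.25 → c = 145.75 px.
Layout = 2·40 + 6·145.75 = 80 + 874.5 = 954.5 px.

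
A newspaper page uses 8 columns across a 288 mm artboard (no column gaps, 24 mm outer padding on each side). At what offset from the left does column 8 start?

Content = 288 − 2·24 = 240 mm.
8c = 240 → c = 30 mm.
Each column+gutter stride is 30 mm; 7 of them past the 24 mm margin is 24 + 210 = 234 mm.

234 mm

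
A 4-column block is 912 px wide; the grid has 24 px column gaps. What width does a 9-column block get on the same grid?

2082 px

4c + 3·24 = 912 → 4c = 840 → c = 210 px.
9-column span = 9·210 + 8·24 = 2082 px.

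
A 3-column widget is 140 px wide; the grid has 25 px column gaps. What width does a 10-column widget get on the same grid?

525 px

Subtracting 2 column gaps of 25 leaves 90 for 3 columns, so c = 30 px.
10-column span = 10·30 + 9·25 = 525 px.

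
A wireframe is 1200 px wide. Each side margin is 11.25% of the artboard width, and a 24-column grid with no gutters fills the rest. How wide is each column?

1200 × (1 − 2·11.25%) = 1200 × 77.5% = 930 px for the columns.
24c = 930 → c = 38.75 px.

38.75 px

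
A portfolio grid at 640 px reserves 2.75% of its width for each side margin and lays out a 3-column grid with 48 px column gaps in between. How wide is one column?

Each margin = 2.75% of 640 = 17.6 px; content = 640 − 2·17.6 = 604.8 px.
604.8 − 2·48 = 508.8; ÷3 gives c = 169.6 px.

169.6 px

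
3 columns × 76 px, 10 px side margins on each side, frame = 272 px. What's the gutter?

Take off 20 px of margins, leaving 252 px.
3·76 + 2g = 252 → 2g = 24 → g = 12 px.

12 px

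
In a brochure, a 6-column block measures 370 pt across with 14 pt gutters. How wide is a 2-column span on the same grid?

114 pt

6 columns + 5 gutters: 6c + 5·14 = 370.
6c = 370 − 70 = 300, so c = 50 pt.
2-column span = 2·50 + 1·14 = 114 pt.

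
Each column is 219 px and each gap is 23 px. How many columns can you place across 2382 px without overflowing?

9 columns: 9·219 + 8·23 = 2155 px ≤ 2382.
10 columns: 2397 px > 2382. So 9.

9 columns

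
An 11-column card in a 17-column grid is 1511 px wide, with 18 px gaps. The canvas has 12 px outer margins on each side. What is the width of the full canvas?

11c + 10·18 = 1511 → 11c = 1331 → c = 121 px.
Canvas = 2·12 + 17·121 + 16·18 = 24 + 2057 + 288 = 2369 px.

2369 px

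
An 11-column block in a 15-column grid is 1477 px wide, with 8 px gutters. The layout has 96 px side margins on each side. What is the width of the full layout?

2209 px

Subtracting 10 gutters of 8 leaves 1397 for 11 columns, so c = 127 px.
Layout = 2·96 + 15·127 + 14·8 = 192 + 1905 + 112 = 2209 px.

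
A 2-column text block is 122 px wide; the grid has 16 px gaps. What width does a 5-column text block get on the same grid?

2c + 1·16 = 122 → 2c = 106 → c = 53 px.
5-column span = 5·53 + 4·16 = 329 px.

329 px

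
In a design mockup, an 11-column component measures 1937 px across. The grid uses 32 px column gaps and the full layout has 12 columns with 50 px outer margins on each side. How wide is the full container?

2216 px

Subtracting 10 column gaps of 32 leaves 1617 for 11 columns, so c = 147 px.
Total width: 2·50 + 12·147 + 11·32 = 2216 px.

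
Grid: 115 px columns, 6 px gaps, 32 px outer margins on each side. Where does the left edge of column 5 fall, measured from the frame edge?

516 px

Each column+gutter stride is 121 px; 4 of them past the 32 px margin is 32 + 484 = 516 px.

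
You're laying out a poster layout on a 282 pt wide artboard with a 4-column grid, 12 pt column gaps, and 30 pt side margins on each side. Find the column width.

46.5 pt

Take off 60 pt of margins, leaving 222 pt.
4c + 3·12 = 222 → 4c = 186 → c = 46.5 pt.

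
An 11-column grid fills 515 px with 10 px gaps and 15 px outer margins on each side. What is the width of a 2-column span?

80 px

Inside the margins: 515 − 30 = 485 px.
11c + 10·10 = 485 → 11c = 385 → c = 35 px.
2 columns plus 1 gap: 70 + 10 = 80 px.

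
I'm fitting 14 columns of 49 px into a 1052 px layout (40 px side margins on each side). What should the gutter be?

Inside the margins: 1052 − 80 = 972 px.
14 columns take 14·49 = 686 px; remaining 286 splits into 13 gutters.
g = 286 / 13 = 22 px.

22 px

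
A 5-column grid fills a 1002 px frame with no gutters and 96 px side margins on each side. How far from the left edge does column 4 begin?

Inside the margins: 1002 − 192 = 810 px.
5c = 810 → c = 162 px.
Each column+gutter stride is 162 px; 3 of them past the 96 px margin is 96 + 486 = 582 px.

582 px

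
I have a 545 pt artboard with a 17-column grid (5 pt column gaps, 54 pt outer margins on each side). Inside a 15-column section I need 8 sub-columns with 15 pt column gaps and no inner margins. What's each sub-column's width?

Outer content = 545 − 2·54 = 437 pt.
17c + 16·5 = 437 → 17c = 357 → c = 21 pt.
15 columns plus 14 column gaps: 315 + 70 = 385 pt.
8d + 7·15 = 385 → 8d = 280 → d = 35 pt.

35 pt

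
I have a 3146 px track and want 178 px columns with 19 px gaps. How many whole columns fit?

16 columns: 16·178 + 15·19 = 3133 px ≤ 3146.
17 columns: 3330 px > 3146. So 16.

16 columns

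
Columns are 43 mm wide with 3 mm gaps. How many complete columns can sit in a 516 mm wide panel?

k columns need k·43 + (k−1)·3 = k·46 − 3.
k·46 − 3 ≤ 516 → k ≤ 519 / 46 ≈ 11.28, so k = 11.

11 columns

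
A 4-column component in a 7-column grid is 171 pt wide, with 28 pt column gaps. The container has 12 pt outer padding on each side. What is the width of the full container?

344.25 pt

171 − 3·28 = 87; ÷4 gives c = 21.75 pt.
Adding margins, columns and gutters: 24 + 152.25 + 168 = 344.25 pt.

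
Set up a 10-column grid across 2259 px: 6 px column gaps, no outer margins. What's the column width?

10 columns + 9 column gaps: 10c + 9·6 = 2259.
10c = 2259 − 54 = 2205, so c = 220.5 px.

220.5 px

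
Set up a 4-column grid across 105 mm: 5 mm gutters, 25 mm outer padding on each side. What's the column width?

10 mm

Take off 50 mm of margins, leaving 55 mm.
4c + 3·5 = 55 → 4c = 40 → c = 10 mm.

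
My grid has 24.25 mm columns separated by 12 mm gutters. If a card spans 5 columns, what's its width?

169.25 mm

Span of 5: 5·24.25 + 4·12 = 121.25 + 48 = 169.25 mm.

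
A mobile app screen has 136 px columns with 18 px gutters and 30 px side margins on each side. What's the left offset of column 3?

338 px

Before column 3: the margin + 2 columns + 2 gutters.
Offset = 30 + 2·(136 + 18) = 30 + 308 = 338 px.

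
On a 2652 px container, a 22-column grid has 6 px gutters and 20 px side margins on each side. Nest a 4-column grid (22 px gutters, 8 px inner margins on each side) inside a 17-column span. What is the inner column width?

Take off 40 px of margins, leaving 2612 px.
22c + 21·6 = 2612 → 22c = 2486 → c = 113 px.
Span of 17: 17·113 + 16·6 = 1921 + 96 = 2017 px.
Inner content = 2017 − 2·8 = 2001 px.
Subtracting 3 gutters of 22 leaves 1935 for 4 columns, so d = 483.75 px.

483.75 px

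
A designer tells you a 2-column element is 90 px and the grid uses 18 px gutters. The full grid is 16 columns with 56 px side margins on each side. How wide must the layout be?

2 columns + 1 gutter: 2c + 1·18 = 90.
2c = 90 − 18 = 72, so c = 36 px.
Total width: 2·56 + 16·36 + 15·18 = 958 px.

958 px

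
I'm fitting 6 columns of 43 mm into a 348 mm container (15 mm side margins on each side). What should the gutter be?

Inside the margins: 348 − 30 = 318 mm.
6 columns take 6·43 = 258 mm; remaining 60 splits into 5 gutters.
g = 60 / 5 = 12 mm.

12 mm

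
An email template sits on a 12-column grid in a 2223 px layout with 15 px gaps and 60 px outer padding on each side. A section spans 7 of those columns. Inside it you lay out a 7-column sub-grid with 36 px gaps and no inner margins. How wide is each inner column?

143.5 px

Subtract both margins: 2223 − 2·60 = 2103 px.
12c + 11·15 = 2103 → 12c = 1938 → c = 161.5 px.
7-column span = 7·161.5 + 6·15 = 1220.5 px.
7 columns + 6 gaps: 7d + 6·36 = 1220.5.
7d = 1220.5 − 216 = 1004.5, so d = 143.5 px.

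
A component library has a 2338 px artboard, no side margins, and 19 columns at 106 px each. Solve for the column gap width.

18 px

19·106 + 18g = 2338 → 18g = 324 → g = 18 px.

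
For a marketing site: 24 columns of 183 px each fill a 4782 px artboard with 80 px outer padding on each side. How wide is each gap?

Take off 160 px of margins, leaving 4622 px.
24·183 + 23g = 4622 → 23g = 230 → g = 10 px.

10 px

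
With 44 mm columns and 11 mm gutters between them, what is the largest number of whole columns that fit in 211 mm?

k columns need k·44 + (k−1)·11 = k·55 − 11.
k·55 − 11 ≤ 211 → k ≤ 222 / 55 ≈ 4.04, so k = 4.

4 columns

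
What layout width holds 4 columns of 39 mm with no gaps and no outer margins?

Layout = 4·39 = 156 = 156 mm.

156 mm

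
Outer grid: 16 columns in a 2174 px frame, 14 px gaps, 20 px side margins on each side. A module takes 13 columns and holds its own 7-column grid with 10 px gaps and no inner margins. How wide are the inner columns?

238.75 px

Inside the margins: 2174 − 40 = 2134 px.
Subtracting 15 gaps of 14 leaves 1924 for 16 columns, so c = 120.25 px.
13-column span = 13·120.25 + 12·14 = 1731.25 px.
7d + 6·10 = 1731.25 → 7d = 1671.25 → d = 238.75 px.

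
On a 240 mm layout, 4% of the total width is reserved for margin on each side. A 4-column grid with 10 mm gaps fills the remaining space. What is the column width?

Each margin = 4% of 240 = 9.6 mm; content = 240 − 2·9.6 = 220.8 mm.
4c + 3·10 = 220.8 → 4c = 190.8 → c = 47.7 mm.

47.7 mm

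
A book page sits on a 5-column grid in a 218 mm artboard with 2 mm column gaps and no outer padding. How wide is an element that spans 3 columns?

Subtracting 4 column gaps of 2 leaves 210 for 5 columns, so c = 42 mm.
3-column span = 3·42 + 2·2 = 130 mm.

130 mm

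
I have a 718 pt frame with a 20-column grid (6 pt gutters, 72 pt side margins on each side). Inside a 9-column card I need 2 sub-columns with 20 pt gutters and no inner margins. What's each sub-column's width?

117.5 pt

Take off 144 pt of margins, leaving 574 pt.
20c + 19·6 = 574 → 20c = 460 → c = 23 pt.
9-column span = 9·23 + 8·6 = 255 pt.
2d + 1·20 = 255 → 2d = 235 → d = 117.5 pt.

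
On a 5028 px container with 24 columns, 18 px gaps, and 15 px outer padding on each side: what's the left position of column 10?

Take off 30 px of margins, leaving 4998 px.
24 columns + 23 gaps: 24c + 23·18 = 4998.
24c = 4998 − 414 = 4584, so c = 191 px.
Before column 10: the margin + 9 columns + 9 gaps.
Offset = 15 + 9·(191 + 18) = 15 + 1881 = 1896 px.

1896 px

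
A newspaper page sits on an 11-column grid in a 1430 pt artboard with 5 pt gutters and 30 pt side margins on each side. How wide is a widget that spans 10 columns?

1245 pt

Subtract both margins: 1430 − 2·30 = 1370 pt.
1370 − 10·5 = 1320; ÷11 gives c = 120 pt.
10-column span = 10·120 + 9·5 = 1245 pt.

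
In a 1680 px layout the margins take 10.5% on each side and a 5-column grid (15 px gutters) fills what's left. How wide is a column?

253.44 px

Margins: 10.5% × 1680 = 176.4 px each, so content = 1680 − 352.8 = 1327.2 px.
5c + 4·15 = 1327.2 → 5c = 1267.2 → c = 253.44 px.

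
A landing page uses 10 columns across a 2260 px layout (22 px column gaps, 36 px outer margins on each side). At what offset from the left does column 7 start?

1362 px

Inside the margins: 2260 − 72 = 2188 px.
2188 − 9·22 = 1990; ÷10 gives c = 199 px.
Each column+gutter stride is 221 px; 6 of them past the 36 px margin is 36 + 1326 = 1362 px.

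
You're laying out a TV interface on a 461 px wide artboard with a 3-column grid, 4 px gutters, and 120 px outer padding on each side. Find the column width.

Inside the margins: 461 − 240 = 221 px.
221 − 2·4 = 213; ÷3 gives c = 71 px.

71 px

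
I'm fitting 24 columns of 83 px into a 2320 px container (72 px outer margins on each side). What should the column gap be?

Take off 144 px of margins, leaving 2176 px.
24 columns take 24·83 = 1992 px; remaining 184 splits into 23 column gaps.
g = 184 / 23 = 8 px.

8 px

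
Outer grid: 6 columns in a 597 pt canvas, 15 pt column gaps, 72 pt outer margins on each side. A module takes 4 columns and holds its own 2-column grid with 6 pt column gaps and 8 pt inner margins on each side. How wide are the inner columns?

Subtract both margins: 597 − 2·72 = 453 pt.
Subtracting 5 column gaps of 15 leaves 378 for 6 columns, so c = 63 pt.
4-column span = 4·63 + 3·15 = 297 pt.
Inner content = 297 − 2·8 = 281 pt.
281 − 1·6 = 275; ÷2 gives d = 137.5 pt.

137.5 pt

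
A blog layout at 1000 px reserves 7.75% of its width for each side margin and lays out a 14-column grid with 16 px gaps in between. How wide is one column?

1000 × (1 − 2·7.75%) = 1000 × 84.5% = 845 px for the columns.
14 columns + 13 gaps: 14c + 13·16 = 845.
14c = 845 − 208 = 637, so c = 45.5 px.

45.5 px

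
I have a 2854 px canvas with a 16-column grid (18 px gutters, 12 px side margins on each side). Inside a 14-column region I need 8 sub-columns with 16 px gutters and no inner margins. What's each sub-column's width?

Outer content = 2854 − 2·12 = 2830 px.
2830 − 15·18 = 2560; ÷16 gives c = 160 px.
Span of 14: 14·160 + 13·18 = 2240 + 234 = 2474 px.
2474 − 7·16 = 2362; ÷8 gives d = 295.25 px.

295.25 px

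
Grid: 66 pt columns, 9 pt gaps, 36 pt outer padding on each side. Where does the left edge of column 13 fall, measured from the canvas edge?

Before column 13: the margin + 12 columns + 12 gaps.
Offset = 36 + 12·(66 + 9) = 36 + 900 = 936 pt.

936 pt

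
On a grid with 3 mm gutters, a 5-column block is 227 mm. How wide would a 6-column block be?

273 mm

Subtracting 4 gutters of 3 leaves 215 for 5 columns, so c = 43 mm.
6-column span = 6·43 + 5·3 = 273 mm.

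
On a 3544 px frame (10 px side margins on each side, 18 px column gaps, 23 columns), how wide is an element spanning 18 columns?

2754 px

Take off 20 px of margins, leaving 3524 px.
3524 − 22·18 = 3128; ÷23 gives c = 136 px.
18-column span = 18·136 + 17·18 = 2754 px.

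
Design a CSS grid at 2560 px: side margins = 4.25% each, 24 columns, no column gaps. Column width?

Margins: 4.25% × 2560 = 108.8 px each, so content = 2560 − 217.6 = 2342.4 px.
With no column gaps, each column is 2342.4/24 = 97.6 px.

97.6 px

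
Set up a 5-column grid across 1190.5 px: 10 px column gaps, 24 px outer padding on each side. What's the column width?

220.5 px

Take off 48 px of margins, leaving 1142.5 px.
Subtracting 4 column gaps of 10 leaves 1102.5 for 5 columns, so c = 220.5 px.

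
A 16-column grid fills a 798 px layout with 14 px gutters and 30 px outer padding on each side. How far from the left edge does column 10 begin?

453 px

Take off 60 px of margins, leaving 738 px.
Subtracting 15 gutters of 14 leaves 528 for 16 columns, so c = 33 px.
Column 10 starts at margin + 9·(column + gutter) = 30 + 9·47 = 453 px.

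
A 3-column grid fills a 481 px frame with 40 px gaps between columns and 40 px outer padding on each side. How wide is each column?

107 px

Subtract both margins: 481 − 2·40 = 401 px.
3 columns + 2 gaps: 3c + 2·40 = 401.
3c = 401 − 80 = 321, so c = 107 px.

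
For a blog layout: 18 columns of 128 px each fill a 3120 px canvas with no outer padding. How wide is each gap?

18·128 + 17g = 3120 → 17g = 816 → g = 48 px.

48 px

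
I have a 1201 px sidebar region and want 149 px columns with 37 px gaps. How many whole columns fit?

k columns need k·149 + (k−1)·37 = k·186 − 37.
k·186 − 37 ≤ 1201 → k ≤ 1238 / 186 ≈ 6.66, so k = 6.

6 columns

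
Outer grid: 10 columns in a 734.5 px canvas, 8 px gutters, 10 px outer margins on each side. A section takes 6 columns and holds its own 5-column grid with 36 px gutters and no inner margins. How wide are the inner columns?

Inside the margins: 734.5 − 20 = 714.5 px.
714.5 − 9·8 = 642.5; ÷10 gives c = 64.25 px.
Span of 6: 6·64.25 + 5·8 = 385.5 + 40 = 425.5 px.
5 columns + 4 gutters: 5d + 4·36 = 425.5.
5d = 425.5 − 144 = 281.5, so d = 56.3 px.

56.3 px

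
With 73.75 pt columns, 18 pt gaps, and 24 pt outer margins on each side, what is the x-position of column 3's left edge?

Column 3 starts at margin + 2·(column + gutter) = 24 + 2·91.75 = 207.5 pt.

207.5 pt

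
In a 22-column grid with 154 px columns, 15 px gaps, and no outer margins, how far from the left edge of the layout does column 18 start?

Before column 18: 17 columns + 17 gaps.
Offset = 17·(154 + 15) = 17·169 = 2873 px.

2873 px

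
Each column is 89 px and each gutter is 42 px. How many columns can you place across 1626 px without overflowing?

12 columns

k columns need k·89 + (k−1)·42 = k·131 − 42.
k·131 − 42 ≤ 1626 → k ≤ 1668 / 131 ≈ 12.73, so k = 12.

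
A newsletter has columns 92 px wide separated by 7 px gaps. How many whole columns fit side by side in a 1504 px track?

15 columns

15 columns: 15·92 + 14·7 = 1478 px ≤ 1504.
16 columns: 1577 px > 1504. So 15.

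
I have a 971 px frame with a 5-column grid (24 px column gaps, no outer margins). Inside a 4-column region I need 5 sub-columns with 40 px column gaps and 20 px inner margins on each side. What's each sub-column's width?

5 columns + 4 column gaps: 5c + 4·24 = 971.
5c = 971 − 96 = 875, so c = 175 px.
4-column span = 4·175 + 3·24 = 772 px.
Inner content = 772 − 2·20 = 732 px.
Subtracting 4 column gaps of 40 leaves 572 for 5 columns, so d = 114.4 px.

114.4 px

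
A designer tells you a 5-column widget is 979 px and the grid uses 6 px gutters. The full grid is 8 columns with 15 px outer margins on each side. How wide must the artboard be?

5 columns + 4 gutters: 5c + 4·6 = 979.
5c = 979 − 24 = 955, so c = 191 px.
Adding margins, columns and gutters: 30 + 1528 + 42 = 1600 px.

1600 px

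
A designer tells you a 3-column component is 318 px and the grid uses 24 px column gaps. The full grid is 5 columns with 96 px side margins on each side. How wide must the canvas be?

738 px

3c + 2·24 = 318 → 3c = 270 → c = 90 px.
Total width: 2·96 + 5·90 + 4·24 = 738 px.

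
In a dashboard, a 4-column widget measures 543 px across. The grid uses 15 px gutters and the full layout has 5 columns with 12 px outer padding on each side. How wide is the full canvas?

4 columns + 3 gutters: 4c + 3·15 = 543.
4c = 543 − 45 = 498, so c = 124.5 px.
Total width: 2·12 + 5·124.5 + 4·15 = 706.5 px.

706.5 px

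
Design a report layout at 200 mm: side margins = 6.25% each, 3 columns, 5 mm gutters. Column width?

Margins: 6.25% × 200 = 12.5 mm each, so content = 200 − 25 = 175 mm.
3c + 2·5 = 175 → 3c = 165 → c = 55 mm.

55 mm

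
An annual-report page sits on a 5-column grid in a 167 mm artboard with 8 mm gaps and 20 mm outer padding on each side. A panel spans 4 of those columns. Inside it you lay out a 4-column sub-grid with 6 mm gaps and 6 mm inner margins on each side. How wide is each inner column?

Subtract both margins: 167 − 2·20 = 127 mm.
127 − 4·8 = 95; ÷5 gives c = 19 mm.
4 columns plus 3 gaps: 76 + 24 = 100 mm.
Inner content = 100 − 2·6 = 88 mm.
Subtracting 3 gaps of 6 leaves 70 for 4 columns, so d = 17.5 mm.

17.5 mm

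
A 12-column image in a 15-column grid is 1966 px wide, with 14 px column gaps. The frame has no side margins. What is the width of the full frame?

12c + 11·14 = 1966 → 12c = 1812 → c = 151 px.
Summing: 2265 + 196 = 2461 px.

2461 px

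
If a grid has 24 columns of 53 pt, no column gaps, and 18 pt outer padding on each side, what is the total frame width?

Summing: 36 + 1272 = 1308 pt.

1308 pt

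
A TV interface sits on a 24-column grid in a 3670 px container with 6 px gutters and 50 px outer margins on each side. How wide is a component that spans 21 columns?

Content width = 3670 − 2·50 = 3570 px.
Subtracting 23 gutters of 6 leaves 3432 for 24 columns, so c = 143 px.
21-column span = 21·143 + 20·6 = 3123 px.

3123 px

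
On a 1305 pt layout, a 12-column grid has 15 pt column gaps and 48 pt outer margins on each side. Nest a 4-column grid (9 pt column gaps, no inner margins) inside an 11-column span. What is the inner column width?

270 pt

Outer content = 1305 − 2·48 = 1209 pt.
12c + 11·15 = 1209 → 12c = 1044 → c = 87 pt.
11-column span = 11·87 + 10·15 = 1107 pt.
1107 − 3·9 = 1080; ÷4 gives d = 270 pt.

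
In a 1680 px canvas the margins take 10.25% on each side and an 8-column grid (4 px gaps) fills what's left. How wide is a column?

Margins: 10.25% × 1680 = 172.2 px each, so content = 1680 − 344.4 = 1335.6 px.
1335.6 − 7·4 = 1307.6; ÷8 gives c = 163.45 px.

163.45 px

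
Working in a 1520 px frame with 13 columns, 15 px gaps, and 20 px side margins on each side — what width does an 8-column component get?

Take off 40 px of margins, leaving 1480 px.
13c + 12·15 = 1480 → 13c = 1300 → c = 100 px.
8 columns plus 7 gaps: 800 + 105 = 905 px.

905 px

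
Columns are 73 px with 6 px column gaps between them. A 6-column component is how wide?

468 px

6 columns plus 5 column gaps: 438 + 30 = 468 px.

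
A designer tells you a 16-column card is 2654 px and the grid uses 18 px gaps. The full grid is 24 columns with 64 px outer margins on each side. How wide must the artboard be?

4118 px

16 columns + 15 gaps: 16c + 15·18 = 2654.
16c = 2654 − 270 = 2384, so c = 149 px.
Artboard = 2·64 + 24·149 + 23·18 = 128 + 3576 + 414 = 4118 px.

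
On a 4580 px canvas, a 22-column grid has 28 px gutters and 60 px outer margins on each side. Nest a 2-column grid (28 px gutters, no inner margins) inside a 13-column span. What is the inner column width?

1298 px

Take off 120 px of margins, leaving 4460 px.
22 columns + 21 gutters: 22c + 21·28 = 4460.
22c = 4460 − 588 = 3872, so c = 176 px.
Span of 13: 13·176 + 12·28 = 2288 + 336 = 2624 px.
Subtracting 1 gutter of 28 leaves 2596 for 2 columns, so d = 1298 px.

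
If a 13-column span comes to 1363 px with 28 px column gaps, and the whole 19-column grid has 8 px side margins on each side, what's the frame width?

2021 px

1363 − 12·28 = 1027; ÷13 gives c = 79 px.
Frame = 2·8 + 19·79 + 18·28 = 16 + 1501 + 504 = 2021 px.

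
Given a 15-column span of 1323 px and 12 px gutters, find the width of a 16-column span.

1412 px

15 columns + 14 gutters: 15c + 14·12 = 1323.
15c = 1323 − 168 = 1155, so c = 77 px.
16-column span = 16·77 + 15·12 = 1412 px.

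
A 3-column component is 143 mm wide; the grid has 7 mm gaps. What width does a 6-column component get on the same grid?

143 − 2·7 = 129; ÷3 gives c = 43 mm.
6-column span = 6·43 + 5·7 = 293 mm.

293 mm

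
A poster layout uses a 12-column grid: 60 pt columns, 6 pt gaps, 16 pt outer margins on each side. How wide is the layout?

818 pt

Adding margins, columns and gutters: 32 + 720 + 66 = 818 pt.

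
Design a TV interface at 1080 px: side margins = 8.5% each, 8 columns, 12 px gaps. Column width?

101.55 px

Margins: 8.5% × 1080 = 91.8 px each, so content = 1080 − 183.6 = 896.4 px.
896.4 − 7·12 = 812.4; ÷8 gives c = 101.55 px.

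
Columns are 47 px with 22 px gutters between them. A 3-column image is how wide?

185 px

3-column span = 3·47 + 2·22 = 185 px.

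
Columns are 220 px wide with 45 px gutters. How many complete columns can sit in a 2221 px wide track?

8 columns

k columns need k·220 + (k−1)·45 = k·265 − 45.
k·265 − 45 ≤ 2221 → k ≤ 2266 / 265 ≈ 8.55, so k = 8.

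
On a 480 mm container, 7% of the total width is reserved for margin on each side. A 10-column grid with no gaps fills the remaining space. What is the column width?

41.28 mm

Each margin = 7% of 480 = 33.6 mm; content = 480 − 2·33.6 = 412.8 mm.
With no gaps, each column is 412.8/10 = 41.28 mm.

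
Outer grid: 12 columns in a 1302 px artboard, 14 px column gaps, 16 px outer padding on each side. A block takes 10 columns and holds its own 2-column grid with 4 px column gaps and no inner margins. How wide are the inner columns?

Outer content = 1302 − 2·16 = 1270 px.
1270 − 11·14 = 1116; ÷12 gives c = 93 px.
10 columns plus 9 column gaps: 930 + 126 = 1056 px.
1056 − 1·4 = 1052; ÷2 gives d = 526 px.

526 px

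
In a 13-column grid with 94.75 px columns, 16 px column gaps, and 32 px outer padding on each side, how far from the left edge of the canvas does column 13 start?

1361 px

Each column+gutter stride is 110.75 px; 12 of them past the 32 px margin is 32 + 1329 = 1361 px.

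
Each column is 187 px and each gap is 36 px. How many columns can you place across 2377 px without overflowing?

10 columns: 10·187 + 9·36 = 2194 px ≤ 2377.
11 columns: 2417 px > 2377. So 10.

10 columns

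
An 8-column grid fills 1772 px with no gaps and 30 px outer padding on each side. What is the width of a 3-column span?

642 px

Inside the margins: 1772 − 60 = 1712 px.
1712 / 8 = 214 px per column.
3-column span = 3·214 = 642 px.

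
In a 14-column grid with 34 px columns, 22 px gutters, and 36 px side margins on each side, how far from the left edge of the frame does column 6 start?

Column 6 starts at margin + 5·(column + gutter) = 36 + 5·56 = 316 px.

316 px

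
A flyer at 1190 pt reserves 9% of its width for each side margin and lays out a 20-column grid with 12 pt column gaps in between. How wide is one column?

Margins: 9% × 1190 = 107.1 pt each, so content = 1190 − 214.2 = 975.8 pt.
Subtracting 19 column gaps of 12 leaves 747.8 for 20 columns, so c = 37.39 pt.

37.39 pt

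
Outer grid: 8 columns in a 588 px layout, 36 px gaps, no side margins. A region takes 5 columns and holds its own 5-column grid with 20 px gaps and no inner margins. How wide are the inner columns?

54.8 px

8 columns + 7 gaps: 8c + 7·36 = 588.
8c = 588 − 252 = 336, so c = 42 px.
5 columns plus 4 gaps: 210 + 144 = 354 px.
5 columns + 4 gaps: 5d + 4·20 = 354.
5d = 354 − 80 = 274, so d = 54.8 px.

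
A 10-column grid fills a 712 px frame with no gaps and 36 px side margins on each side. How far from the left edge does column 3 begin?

Subtract both margins: 712 − 2·36 = 640 px.
640 / 10 = 64 px per column.
Each column+gutter stride is 64 px; 2 of them past the 36 px margin is 36 + 128 = 164 px.

164 px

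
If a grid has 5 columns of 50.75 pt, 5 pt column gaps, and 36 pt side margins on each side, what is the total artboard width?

Artboard = 2·36 + 5·50.75 + 4·5 = 72 + 253.75 + 20 = 345.75 pt.

345.75 pt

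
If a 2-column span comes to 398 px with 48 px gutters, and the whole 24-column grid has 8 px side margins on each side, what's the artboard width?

2c + 1·48 = 398 → 2c = 350 → c = 175 px.
Artboard = 2·8 + 24·175 + 23·48 = 16 + 4200 + 1104 = 5320 px.

5320 px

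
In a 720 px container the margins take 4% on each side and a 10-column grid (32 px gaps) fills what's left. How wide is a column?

720 × (1 − 2·4%) = 720 × 92% = 662.4 px for the columns.
10 columns + 9 gaps: 10c + 9·32 = 662.4.
10c = 662.4 − 288 = 374.4, so c = 37.44 px.

37.44 px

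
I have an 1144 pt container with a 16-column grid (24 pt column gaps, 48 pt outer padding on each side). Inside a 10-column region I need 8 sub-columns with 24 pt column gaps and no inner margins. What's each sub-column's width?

59.75 pt

Outer content = 1144 − 2·48 = 1048 pt.
16c + 15·24 = 1048 → 16c = 688 → c = 43 pt.
Span of 10: 10·43 + 9·24 = 430 + 216 = 646 pt.
Subtracting 7 column gaps of 24 leaves 478 for 8 columns, so d = 59.75 pt.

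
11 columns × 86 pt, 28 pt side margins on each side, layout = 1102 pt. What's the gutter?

Take off 56 pt of margins, leaving 1046 pt.
11·86 + 10g = 1046 → 10g = 100 → g = 10 pt.

10 pt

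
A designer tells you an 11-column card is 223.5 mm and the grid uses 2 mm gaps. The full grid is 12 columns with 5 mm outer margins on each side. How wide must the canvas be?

254 mm

Subtracting 10 gaps of 2 leaves 203.5 for 11 columns, so c = 18.5 mm.
Canvas = 2·5 + 12·18.5 + 11·2 = 10 + 222 + 22 = 254 mm.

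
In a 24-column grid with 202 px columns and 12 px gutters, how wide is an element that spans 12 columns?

Span of 12: 12·202 + 11·12 = 2424 + 132 = 2556 px.

2556 px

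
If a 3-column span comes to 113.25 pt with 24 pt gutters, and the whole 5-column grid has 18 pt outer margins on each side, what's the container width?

240.75 pt

Subtracting 2 gutters of 24 leaves 65.25 for 3 columns, so c = 21.75 pt.
Adding margins, columns and gutters: 36 + 108.75 + 96 = 240.75 pt.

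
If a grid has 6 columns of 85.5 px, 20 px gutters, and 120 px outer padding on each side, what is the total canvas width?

853 px

Total width: 2·120 + 6·85.5 + 5·20 = 853 px.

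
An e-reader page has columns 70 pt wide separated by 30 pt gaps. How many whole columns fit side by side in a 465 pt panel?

4 columns: 4·70 + 3·30 = 370 pt ≤ 465.
5 columns: 470 pt > 465. So 4.

4 columns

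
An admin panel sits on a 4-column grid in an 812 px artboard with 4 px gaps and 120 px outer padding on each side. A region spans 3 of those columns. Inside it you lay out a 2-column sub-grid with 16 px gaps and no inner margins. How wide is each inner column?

Subtract both margins: 812 − 2·120 = 572 px.
4 columns + 3 gaps: 4c + 3·4 = 572.
4c = 572 − 12 = 560, so c = 140 px.
3 columns plus 2 gaps: 420 + 8 = 428 px.
2 columns + 1 gap: 2d + 1·16 = 428.
2d = 428 − 16 = 412, so d = 206 px.

206 px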